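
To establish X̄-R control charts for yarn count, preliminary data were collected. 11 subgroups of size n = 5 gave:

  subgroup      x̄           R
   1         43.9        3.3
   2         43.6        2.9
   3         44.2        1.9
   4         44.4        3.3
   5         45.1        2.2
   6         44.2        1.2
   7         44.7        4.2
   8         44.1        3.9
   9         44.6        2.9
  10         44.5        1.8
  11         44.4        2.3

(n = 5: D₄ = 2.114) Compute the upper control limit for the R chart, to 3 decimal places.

5.746

R̄ = (3.3 + 2.9 + 1.9 + 3.3 + 2.2 + 1.2 + 4.2 + 3.9 + 2.9 + 1.8 + 2.3) / 11 = 29.9000 / 11 = 2.7182
UCL_R = D₄·R̄ = 2.114 × 2.7182 = 5.7462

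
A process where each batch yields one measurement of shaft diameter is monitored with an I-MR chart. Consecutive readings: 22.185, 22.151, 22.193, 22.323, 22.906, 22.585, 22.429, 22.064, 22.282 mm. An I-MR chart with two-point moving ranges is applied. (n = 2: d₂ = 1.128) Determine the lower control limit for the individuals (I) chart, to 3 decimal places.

X̄ = (22.185 + 22.151 + 22.193 + 22.323 + 22.906 + 22.585 + 22.429 + 22.064 + 22.282) / 9 = 22.3464
Moving ranges: 0.034, 0.042, 0.130, 0.583, 0.321, 0.156, 0.365, 0.218; M̄R̄ = 1.8490 / 8 = 0.2311
LCL = X̄ − 3·M̄R̄/d₂ = 22.3464 − 3 × 0.2311 / 1.128 = 21.7318

21.732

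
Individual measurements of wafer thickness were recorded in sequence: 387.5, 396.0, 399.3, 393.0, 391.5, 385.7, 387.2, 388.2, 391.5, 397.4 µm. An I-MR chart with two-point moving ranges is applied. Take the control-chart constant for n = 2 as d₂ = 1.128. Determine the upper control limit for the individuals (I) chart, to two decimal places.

402.69

X̄ = (387.5 + 396.0 + 399.3 + 393.0 + 391.5 + 385.7 + 387.2 + 388.2 + 391.5 + 397.4) / 10 = 391.7300
Moving ranges: 8.5, 3.3, 6.3, 1.5, 5.8, 1.5, 1.0, 3.3, 5.9; M̄R̄ = 37.1000 / 9 = 4.1222
UCL = X̄ + 3·M̄R̄/d₂ = 391.7300 + 3 × 4.1222 / 1.128 = 402.6934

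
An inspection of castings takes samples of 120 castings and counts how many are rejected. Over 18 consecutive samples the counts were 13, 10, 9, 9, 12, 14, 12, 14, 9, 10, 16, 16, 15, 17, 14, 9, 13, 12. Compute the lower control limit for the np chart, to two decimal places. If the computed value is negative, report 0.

2.43

p̄ = Σdᵢ / (k·n) = 224 / (18 × 120) = 0.10370
LCL = np̄ − 3·√(np̄(1−p̄)) = 12.4444 − 3 × 3.3397 = 2.4252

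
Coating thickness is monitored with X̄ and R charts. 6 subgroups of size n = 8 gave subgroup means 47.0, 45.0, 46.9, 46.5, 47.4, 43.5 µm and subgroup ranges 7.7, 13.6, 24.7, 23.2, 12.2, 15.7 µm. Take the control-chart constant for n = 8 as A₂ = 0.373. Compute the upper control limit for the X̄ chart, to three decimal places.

X̄̄ = (47.0 + 45.0 + 46.9 + 46.5 + 47.4 + 43.5) / 6 = 276.3000 / 6 = 46.0500
R̄ = (7.7 + 13.6 + 24.7 + 23.2 + 12.2 + 15.7) / 6 = 97.1000 / 6 = 16.1833
UCL = X̄̄ + A₂·R̄ = 46.0500 + 0.373 × 16.1833 = 52.0864

52.086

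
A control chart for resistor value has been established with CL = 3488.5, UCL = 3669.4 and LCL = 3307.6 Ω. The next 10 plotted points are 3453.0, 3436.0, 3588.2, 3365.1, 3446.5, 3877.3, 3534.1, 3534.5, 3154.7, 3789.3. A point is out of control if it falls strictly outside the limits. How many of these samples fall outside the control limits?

3

Compare each point to [3307.6, 3669.4]: sample 6 = 3877.3 > UCL; sample 9 = 3154.7 < LCL; sample 10 = 3789.3 > UCL.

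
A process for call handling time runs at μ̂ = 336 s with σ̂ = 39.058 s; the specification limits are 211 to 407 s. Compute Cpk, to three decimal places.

Cpu = (USL − μ̂) / (3σ̂) = (407 − 336) / (3 × 39.058) = 0.6059; Cpl = (μ̂ − LSL) / (3σ̂) = (336 − 211) / (3 × 39.058) = 1.0668; Cpk = min(Cpu, Cpl) = 0.6059

0.606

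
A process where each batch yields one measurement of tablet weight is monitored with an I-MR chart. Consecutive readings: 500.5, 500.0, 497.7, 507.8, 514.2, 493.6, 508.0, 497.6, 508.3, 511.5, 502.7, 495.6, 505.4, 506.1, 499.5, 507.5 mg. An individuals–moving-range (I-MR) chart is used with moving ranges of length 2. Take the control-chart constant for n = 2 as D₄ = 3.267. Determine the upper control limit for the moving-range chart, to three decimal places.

26.049

Moving ranges: 0.5, 2.3, 10.1, 6.4, 20.6, 14.4, 10.4, 10.7, 3.2, 8.8, 7.1, 9.8, 0.7, 6.6, 8.0; M̄R̄ = 119.6000 / 15 = 7.9733
UCL_MR = D₄·M̄R̄ = 3.267 × 7.9733 = 26.0489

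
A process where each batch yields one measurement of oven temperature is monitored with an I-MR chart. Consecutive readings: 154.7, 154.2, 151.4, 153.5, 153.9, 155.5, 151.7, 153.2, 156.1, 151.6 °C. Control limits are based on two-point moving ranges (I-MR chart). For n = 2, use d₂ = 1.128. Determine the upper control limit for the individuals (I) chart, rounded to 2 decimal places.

159.52

X̄ = (154.7 + 154.2 + 151.4 + 153.5 + 153.9 + 155.5 + 151.7 + 153.2 + 156.1 + 151.6) / 10 = 153.5800
Moving ranges: 0.5, 2.8, 2.1, 0.4, 1.6, 3.8, 1.5, 2.9, 4.5; M̄R̄ = 20.1000 / 9 = 2.2333
UCL = X̄ + 3·M̄R̄/d₂ = 153.5800 + 3 × 2.2333 / 1.128 = 159.5197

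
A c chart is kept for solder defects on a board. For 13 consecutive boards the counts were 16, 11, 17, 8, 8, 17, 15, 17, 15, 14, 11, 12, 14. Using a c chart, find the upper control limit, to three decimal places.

24.469

c̄ = (16 + 11 + 17 + 8 + 8 + 17 + 15 + 17 + 15 + 14 + 11 + 12 + 14) / 13 = 175 / 13 = 13.4615
UCL = c̄ + 3√c̄ = 13.4615 + 3 × √13.4615 = 13.4615 + 3 × 3.6690 = 24.4685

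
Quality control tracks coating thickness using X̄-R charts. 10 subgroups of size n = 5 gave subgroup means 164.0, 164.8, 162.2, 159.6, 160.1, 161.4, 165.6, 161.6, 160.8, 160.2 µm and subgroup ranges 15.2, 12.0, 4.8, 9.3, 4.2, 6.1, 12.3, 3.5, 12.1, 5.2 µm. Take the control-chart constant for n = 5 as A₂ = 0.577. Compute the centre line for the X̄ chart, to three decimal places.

162.030

X̄̄ = (164.0 + 164.8 + 162.2 + 159.6 + 160.1 + 161.4 + 165.6 + 161.6 + 160.8 + 160.2) / 10 = 1620.3000 / 10 = 162.0300
CL = X̄̄ = 162.0300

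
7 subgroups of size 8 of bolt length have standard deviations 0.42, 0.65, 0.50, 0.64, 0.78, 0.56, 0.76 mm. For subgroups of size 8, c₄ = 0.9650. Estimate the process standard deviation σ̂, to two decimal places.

s̄ = (0.42 + 0.65 + 0.50 + 0.64 + 0.78 + 0.56 + 0.76) / 7 = 0.6157
σ̂ = s̄ / c₄ = 0.6157 / 0.9650 = 0.6380

0.64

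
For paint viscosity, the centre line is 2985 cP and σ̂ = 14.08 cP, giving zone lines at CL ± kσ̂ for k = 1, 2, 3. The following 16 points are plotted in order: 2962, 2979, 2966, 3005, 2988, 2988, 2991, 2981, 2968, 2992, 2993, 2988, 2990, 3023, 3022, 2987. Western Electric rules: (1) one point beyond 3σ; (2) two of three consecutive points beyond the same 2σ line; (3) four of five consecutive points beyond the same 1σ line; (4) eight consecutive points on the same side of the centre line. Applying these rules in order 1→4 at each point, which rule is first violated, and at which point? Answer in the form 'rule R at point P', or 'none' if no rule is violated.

rule 2 at point 15

Zone of each point (C = within 1σ̂, B = 1σ̂–2σ̂, A = 2σ̂–3σ̂, * = beyond 3σ̂; sign = side of CL): 1:-B, 2:-C, 3:-B, 4:+B, 5:+C, 6:+C, 7:+C, 8:-C, 9:-B, 10:+C, 11:+C, 12:+C, 13:+C, 14:+A, 15:+A, 16:+C
Rule 2 (two of three consecutive points beyond the same 2σ limit) is satisfied at point 15.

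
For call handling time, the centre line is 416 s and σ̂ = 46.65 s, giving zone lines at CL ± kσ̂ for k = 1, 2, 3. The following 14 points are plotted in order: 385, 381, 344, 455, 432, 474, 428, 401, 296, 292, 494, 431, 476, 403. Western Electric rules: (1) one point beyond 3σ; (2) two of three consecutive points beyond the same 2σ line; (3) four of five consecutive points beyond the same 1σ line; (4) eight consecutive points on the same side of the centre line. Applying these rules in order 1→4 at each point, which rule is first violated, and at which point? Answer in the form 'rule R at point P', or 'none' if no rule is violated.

Zone of each point (C = within 1σ̂, B = 1σ̂–2σ̂, A = 2σ̂–3σ̂, * = beyond 3σ̂; sign = side of CL): 1:-C, 2:-C, 3:-B, 4:+C, 5:+C, 6:+B, 7:+C, 8:-C, 9:-A, 10:-A, 11:+B, 12:+C, 13:+B, 14:-C
Rule 2 (two of three consecutive points beyond the same 2σ limit) is satisfied at point 10.

rule 2 at point 10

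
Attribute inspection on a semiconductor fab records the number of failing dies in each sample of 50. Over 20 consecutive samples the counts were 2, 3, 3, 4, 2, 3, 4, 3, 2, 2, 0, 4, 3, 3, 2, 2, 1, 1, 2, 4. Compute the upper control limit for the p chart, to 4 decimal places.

0.1425

p̄ = Σdᵢ / (k·n) = 50 / (20 × 50) = 0.05000
UCL = p̄ + 3·√(p̄(1−p̄)/n) = 0.05000 + 3 × √(0.05000×0.95000/50) = 0.05000 + 3 × 0.03082 = 0.14247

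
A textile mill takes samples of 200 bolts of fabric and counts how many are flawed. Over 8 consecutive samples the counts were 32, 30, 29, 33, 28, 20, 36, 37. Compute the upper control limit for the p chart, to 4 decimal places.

0.2295

p̄ = Σdᵢ / (k·n) = 245 / (8 × 200) = 0.15313
UCL = p̄ + 3·√(p̄(1−p̄)/n) = 0.15313 + 3 × √(0.15313×0.84688/200) = 0.15313 + 3 × 0.02546 = 0.22952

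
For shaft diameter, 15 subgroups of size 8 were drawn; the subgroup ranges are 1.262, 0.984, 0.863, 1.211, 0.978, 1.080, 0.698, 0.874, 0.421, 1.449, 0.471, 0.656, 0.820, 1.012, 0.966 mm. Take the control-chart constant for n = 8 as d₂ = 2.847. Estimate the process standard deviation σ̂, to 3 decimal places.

0.322

R̄ = (1.262 + 0.984 + 0.863 + 1.211 + 0.978 + 1.080 + 0.698 + 0.874 + 0.421 + 1.449 + 0.471 + 0.656 + 0.820 + 1.012 + 0.966) / 15 = 0.9163
σ̂ = R̄ / d₂ = 0.9163 / 2.847 = 0.3219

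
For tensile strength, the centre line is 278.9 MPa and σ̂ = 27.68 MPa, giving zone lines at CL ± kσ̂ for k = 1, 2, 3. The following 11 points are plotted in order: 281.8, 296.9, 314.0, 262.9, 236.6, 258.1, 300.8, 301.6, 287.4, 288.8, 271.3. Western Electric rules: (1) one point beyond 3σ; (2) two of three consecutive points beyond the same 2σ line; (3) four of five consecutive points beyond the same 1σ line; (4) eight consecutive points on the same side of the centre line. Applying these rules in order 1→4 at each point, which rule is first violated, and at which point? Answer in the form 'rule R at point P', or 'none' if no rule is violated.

Zone of each point (C = within 1σ̂, B = 1σ̂–2σ̂, A = 2σ̂–3σ̂, * = beyond 3σ̂; sign = side of CL): 1:+C, 2:+C, 3:+B, 4:-C, 5:-B, 6:-C, 7:+C, 8:+C, 9:+C, 10:+C, 11:-C
No rule fires across all 11 points.

none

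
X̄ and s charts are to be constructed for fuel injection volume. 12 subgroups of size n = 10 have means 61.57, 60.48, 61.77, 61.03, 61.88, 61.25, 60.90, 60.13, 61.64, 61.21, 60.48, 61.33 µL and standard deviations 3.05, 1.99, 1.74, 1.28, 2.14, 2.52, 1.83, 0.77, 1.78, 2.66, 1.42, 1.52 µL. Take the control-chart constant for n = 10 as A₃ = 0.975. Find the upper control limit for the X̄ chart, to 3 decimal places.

X̄̄ = (61.57 + 60.48 + 61.77 + 61.03 + 61.88 + 61.25 + 60.90 + 60.13 + 61.64 + 61.21 + 60.48 + 61.33) / 12 = 61.1392
s̄ = (3.05 + 1.99 + 1.74 + 1.28 + 2.14 + 2.52 + 1.83 + 0.77 + 1.78 + 2.66 + 1.42 + 1.52) / 12 = 1.8917
UCL = X̄̄ + A₃·s̄ = 61.1392 + 0.975 × 1.8917 = 62.9835

62.984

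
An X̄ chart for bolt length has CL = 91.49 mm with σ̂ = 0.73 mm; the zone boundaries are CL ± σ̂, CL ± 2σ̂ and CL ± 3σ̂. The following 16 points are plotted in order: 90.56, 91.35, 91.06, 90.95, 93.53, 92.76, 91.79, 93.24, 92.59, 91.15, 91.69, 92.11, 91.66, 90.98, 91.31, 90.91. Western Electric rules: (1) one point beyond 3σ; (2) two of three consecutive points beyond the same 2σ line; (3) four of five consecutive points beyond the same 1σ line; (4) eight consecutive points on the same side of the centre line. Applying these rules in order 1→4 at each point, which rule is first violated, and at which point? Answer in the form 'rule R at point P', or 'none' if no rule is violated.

rule 3 at point 9

Zone of each point (C = within 1σ̂, B = 1σ̂–2σ̂, A = 2σ̂–3σ̂, * = beyond 3σ̂; sign = side of CL): 1:-B, 2:-C, 3:-C, 4:-C, 5:+A, 6:+B, 7:+C, 8:+A, 9:+B, 10:-C, 11:+C, 12:+C, 13:+C, 14:-C, 15:-C, 16:-C
Rule 3 (four of five consecutive points beyond the same 1σ limit) is satisfied at point 9.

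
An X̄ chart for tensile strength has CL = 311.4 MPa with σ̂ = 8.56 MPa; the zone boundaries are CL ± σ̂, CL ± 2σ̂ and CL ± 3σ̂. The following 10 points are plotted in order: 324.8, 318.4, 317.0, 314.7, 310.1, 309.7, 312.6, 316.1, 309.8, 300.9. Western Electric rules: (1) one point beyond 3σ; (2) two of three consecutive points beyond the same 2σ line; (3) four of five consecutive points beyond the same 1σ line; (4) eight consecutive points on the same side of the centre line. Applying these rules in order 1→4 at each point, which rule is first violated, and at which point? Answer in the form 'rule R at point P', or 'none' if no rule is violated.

none

Zone of each point (C = within 1σ̂, B = 1σ̂–2σ̂, A = 2σ̂–3σ̂, * = beyond 3σ̂; sign = side of CL): 1:+B, 2:+C, 3:+C, 4:+C, 5:-C, 6:-C, 7:+C, 8:+C, 9:-C, 10:-B
No rule fires across all 10 points.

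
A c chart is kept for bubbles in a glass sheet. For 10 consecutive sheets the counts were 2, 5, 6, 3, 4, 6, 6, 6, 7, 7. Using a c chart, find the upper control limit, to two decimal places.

c̄ = (2 + 5 + 6 + 3 + 4 + 6 + 6 + 6 + 7 + 7) / 10 = 52 / 10 = 5.2000
UCL = c̄ + 3√c̄ = 5.2000 + 3 × √5.2000 = 5.2000 + 3 × 2.2804 = 12.0411

12.04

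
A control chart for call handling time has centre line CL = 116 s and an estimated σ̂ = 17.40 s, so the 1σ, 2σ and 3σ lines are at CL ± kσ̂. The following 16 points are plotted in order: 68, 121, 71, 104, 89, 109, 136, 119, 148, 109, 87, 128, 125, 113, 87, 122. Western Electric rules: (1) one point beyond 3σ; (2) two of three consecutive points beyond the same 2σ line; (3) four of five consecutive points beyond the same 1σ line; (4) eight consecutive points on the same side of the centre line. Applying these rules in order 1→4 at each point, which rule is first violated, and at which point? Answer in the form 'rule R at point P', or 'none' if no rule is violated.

rule 2 at point 3

Zone of each point (C = within 1σ̂, B = 1σ̂–2σ̂, A = 2σ̂–3σ̂, * = beyond 3σ̂; sign = side of CL): 1:-A, 2:+C, 3:-A, 4:-C, 5:-B, 6:-C, 7:+B, 8:+C, 9:+B, 10:-C, 11:-B, 12:+C, 13:+C, 14:-C, 15:-B, 16:+C
Rule 2 (two of three consecutive points beyond the same 2σ limit) is satisfied at point 3.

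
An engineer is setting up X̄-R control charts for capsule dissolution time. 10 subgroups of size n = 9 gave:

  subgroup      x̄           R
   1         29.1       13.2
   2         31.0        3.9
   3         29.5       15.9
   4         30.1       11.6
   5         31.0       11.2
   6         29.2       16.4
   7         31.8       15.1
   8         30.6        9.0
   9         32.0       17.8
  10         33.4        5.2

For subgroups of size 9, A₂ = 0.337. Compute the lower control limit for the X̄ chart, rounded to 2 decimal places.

X̄̄ = (29.1 + 31.0 + 29.5 + 30.1 + 31.0 + 29.2 + 31.8 + 30.6 + 32.0 + 33.4) / 10 = 307.7000 / 10 = 30.7700
R̄ = (13.2 + 3.9 + 15.9 + 11.6 + 11.2 + 16.4 + 15.1 + 9.0 + 17.8 + 5.2) / 10 = 119.3000 / 10 = 11.9300
LCL = X̄̄ − A₂·R̄ = 30.7700 − 0.337 × 11.9300 = 26.7496

26.75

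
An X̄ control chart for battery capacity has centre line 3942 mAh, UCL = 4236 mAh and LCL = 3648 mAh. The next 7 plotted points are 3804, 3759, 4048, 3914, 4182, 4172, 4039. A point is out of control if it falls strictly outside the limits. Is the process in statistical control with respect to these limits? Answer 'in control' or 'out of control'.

All 7 points lie within [3648, 4236].

in control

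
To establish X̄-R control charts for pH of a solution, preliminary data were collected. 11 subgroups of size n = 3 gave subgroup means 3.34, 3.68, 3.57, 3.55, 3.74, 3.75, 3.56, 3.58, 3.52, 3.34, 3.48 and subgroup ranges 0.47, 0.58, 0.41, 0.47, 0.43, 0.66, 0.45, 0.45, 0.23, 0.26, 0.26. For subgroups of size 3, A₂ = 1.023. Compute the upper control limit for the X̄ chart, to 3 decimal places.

3.990

X̄̄ = (3.34 + 3.68 + 3.57 + 3.55 + 3.74 + 3.75 + 3.56 + 3.58 + 3.52 + 3.34 + 3.48) / 11 = 39.1100 / 11 = 3.5555
R̄ = (0.47 + 0.58 + 0.41 + 0.47 + 0.43 + 0.66 + 0.45 + 0.45 + 0.23 + 0.26 + 0.26) / 11 = 4.6700 / 11 = 0.4245
UCL = X̄̄ + A₂·R̄ = 3.5555 + 1.023 × 0.4245 = 3.9898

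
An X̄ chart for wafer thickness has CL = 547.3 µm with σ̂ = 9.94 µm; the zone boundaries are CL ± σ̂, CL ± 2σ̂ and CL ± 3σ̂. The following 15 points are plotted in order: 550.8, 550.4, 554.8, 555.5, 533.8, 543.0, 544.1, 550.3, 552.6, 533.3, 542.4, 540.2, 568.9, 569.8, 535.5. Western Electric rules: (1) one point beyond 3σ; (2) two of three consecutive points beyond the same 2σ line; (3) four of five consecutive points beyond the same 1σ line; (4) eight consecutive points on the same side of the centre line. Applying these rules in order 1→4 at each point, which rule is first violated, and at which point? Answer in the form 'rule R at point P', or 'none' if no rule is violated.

Zone of each point (C = within 1σ̂, B = 1σ̂–2σ̂, A = 2σ̂–3σ̂, * = beyond 3σ̂; sign = side of CL): 1:+C, 2:+C, 3:+C, 4:+C, 5:-B, 6:-C, 7:-C, 8:+C, 9:+C, 10:-B, 11:-C, 12:-C, 13:+A, 14:+A, 15:-B
Rule 2 (two of three consecutive points beyond the same 2σ limit) is satisfied at point 14.

rule 2 at point 14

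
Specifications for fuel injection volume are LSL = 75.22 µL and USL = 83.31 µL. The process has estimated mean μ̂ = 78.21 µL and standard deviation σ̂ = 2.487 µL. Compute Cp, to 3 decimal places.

0.542

Cp = (USL − LSL) / (6σ̂) = (83.31 − 75.22) / (6 × 2.487) = 8.0900 / 14.9220 = 0.5422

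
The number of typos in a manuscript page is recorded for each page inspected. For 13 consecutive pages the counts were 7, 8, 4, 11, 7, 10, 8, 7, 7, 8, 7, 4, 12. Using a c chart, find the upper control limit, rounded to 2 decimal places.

c̄ = (7 + 8 + 4 + 11 + 7 + 10 + 8 + 7 + 7 + 8 + 7 + 4 + 12) / 13 = 100 / 13 = 7.6923
UCL = c̄ + 3√c̄ = 7.6923 + 3 × √7.6923 = 7.6923 + 3 × 2.7735 = 16.0128

16.01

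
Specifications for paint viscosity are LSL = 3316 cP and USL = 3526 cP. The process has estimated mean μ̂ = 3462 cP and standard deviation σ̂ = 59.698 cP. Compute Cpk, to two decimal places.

Cpu = (USL − μ̂) / (3σ̂) = (3526 − 3462) / (3 × 59.698) = 0.3574; Cpl = (μ̂ − LSL) / (3σ̂) = (3462 − 3316) / (3 × 59.698) = 0.8152; Cpk = min(Cpu, Cpl) = 0.3574

0.36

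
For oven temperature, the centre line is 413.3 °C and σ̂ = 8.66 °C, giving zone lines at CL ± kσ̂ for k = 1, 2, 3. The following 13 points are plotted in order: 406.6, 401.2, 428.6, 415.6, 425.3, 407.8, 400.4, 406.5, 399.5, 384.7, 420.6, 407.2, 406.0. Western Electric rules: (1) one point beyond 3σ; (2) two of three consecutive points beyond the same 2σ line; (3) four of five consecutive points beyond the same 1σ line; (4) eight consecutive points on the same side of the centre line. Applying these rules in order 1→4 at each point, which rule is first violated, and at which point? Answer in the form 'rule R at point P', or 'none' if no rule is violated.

rule 1 at point 10

Zone of each point (C = within 1σ̂, B = 1σ̂–2σ̂, A = 2σ̂–3σ̂, * = beyond 3σ̂; sign = side of CL): 1:-C, 2:-B, 3:+B, 4:+C, 5:+B, 6:-C, 7:-B, 8:-C, 9:-B, 10:-*, 11:+C, 12:-C, 13:-C
Rule 1 (one point beyond the 3σ limits) is satisfied at point 10.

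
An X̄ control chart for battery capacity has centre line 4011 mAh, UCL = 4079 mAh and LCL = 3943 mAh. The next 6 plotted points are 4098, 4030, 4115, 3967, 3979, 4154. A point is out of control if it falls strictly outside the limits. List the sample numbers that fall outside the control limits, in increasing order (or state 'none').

1, 3, 6

Compare each point to [3943, 4079]: sample 1 = 4098 > UCL; sample 3 = 4115 > UCL; sample 6 = 4154 > UCL.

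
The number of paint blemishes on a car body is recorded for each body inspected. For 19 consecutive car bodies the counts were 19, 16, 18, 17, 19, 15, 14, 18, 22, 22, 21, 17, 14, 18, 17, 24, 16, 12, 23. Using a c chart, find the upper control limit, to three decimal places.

c̄ = (19 + 16 + 18 + 17 + 19 + 15 + 14 + 18 + 22 + 22 + 21 + 17 + 14 + 18 + 17 + 24 + 16 + 12 + 23) / 19 = 342 / 19 = 18.0000
UCL = c̄ + 3√c̄ = 18.0000 + 3 × √18.0000 = 18.0000 + 3 × 4.2426 = 30.7279

30.728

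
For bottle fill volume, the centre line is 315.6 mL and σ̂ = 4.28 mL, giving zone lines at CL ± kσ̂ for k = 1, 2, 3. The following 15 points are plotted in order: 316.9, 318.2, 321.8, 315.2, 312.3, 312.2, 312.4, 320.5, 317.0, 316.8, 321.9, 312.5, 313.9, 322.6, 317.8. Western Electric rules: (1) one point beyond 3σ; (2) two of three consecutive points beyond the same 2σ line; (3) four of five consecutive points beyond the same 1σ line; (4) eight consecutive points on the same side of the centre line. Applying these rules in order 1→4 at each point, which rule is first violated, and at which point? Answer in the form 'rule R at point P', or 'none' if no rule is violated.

none

Zone of each point (C = within 1σ̂, B = 1σ̂–2σ̂, A = 2σ̂–3σ̂, * = beyond 3σ̂; sign = side of CL): 1:+C, 2:+C, 3:+B, 4:-C, 5:-C, 6:-C, 7:-C, 8:+B, 9:+C, 10:+C, 11:+B, 12:-C, 13:-C, 14:+B, 15:+C
No rule fires across all 15 points.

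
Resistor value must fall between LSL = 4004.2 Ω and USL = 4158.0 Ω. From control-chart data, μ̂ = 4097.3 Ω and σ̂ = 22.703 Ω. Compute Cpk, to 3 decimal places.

0.891

Cpu = (USL − μ̂) / (3σ̂) = (4158.0 − 4097.3) / (3 × 22.703) = 0.8912; Cpl = (μ̂ − LSL) / (3σ̂) = (4097.3 − 4004.2) / (3 × 22.703) = 1.3669; Cpk = min(Cpu, Cpl) = 0.8912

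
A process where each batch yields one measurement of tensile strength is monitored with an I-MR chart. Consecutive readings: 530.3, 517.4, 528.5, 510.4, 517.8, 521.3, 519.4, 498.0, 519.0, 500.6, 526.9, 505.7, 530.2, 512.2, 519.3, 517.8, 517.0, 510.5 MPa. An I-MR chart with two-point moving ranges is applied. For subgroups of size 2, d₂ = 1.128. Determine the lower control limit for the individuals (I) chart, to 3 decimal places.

X̄ = (530.3 + 517.4 + 528.5 + 510.4 + 517.8 + 521.3 + 519.4 + 498.0 + 519.0 + 500.6 + 526.9 + 505.7 + 530.2 + 512.2 + 519.3 + 517.8 + 517.0 + 510.5) / 18 = 516.7944
Moving ranges: 12.9, 11.1, 18.1, 7.4, 3.5, 1.9, 21.4, 21.0, 18.4, 26.3, 21.2, 24.5, 18.0, 7.1, 1.5, 0.8, 6.5; M̄R̄ = 221.6000 / 17 = 13.0353
LCL = X̄ − 3·M̄R̄/d₂ = 516.7944 − 3 × 13.0353 / 1.128 = 482.1261

482.126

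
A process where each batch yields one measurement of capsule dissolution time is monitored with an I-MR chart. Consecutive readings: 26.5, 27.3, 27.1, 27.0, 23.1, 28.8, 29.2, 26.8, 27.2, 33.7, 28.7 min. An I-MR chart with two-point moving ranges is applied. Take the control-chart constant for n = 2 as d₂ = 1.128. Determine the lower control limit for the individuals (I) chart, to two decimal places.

21.01

X̄ = (26.5 + 27.3 + 27.1 + 27.0 + 23.1 + 28.8 + 29.2 + 26.8 + 27.2 + 33.7 + 28.7) / 11 = 27.7636
Moving ranges: 0.8, 0.2, 0.1, 3.9, 5.7, 0.4, 2.4, 0.4, 6.5, 5.0; M̄R̄ = 25.4000 / 10 = 2.5400
LCL = X̄ − 3·M̄R̄/d₂ = 27.7636 − 3 × 2.5400 / 1.128 = 21.0083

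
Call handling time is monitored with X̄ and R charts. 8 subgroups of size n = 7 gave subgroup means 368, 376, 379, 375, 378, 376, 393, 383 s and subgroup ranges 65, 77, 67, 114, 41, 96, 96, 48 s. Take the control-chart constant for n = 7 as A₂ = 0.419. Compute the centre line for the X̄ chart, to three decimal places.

X̄̄ = (368 + 376 + 379 + 375 + 378 + 376 + 393 + 383) / 8 = 3028.0000 / 8 = 378.5000
CL = X̄̄ = 378.5000

378.500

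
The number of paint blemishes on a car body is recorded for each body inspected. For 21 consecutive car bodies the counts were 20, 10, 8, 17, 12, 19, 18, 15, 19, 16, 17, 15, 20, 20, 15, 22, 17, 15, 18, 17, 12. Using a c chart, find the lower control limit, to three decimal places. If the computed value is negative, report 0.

4.179

c̄ = (20 + 10 + 8 + 17 + 12 + 19 + 18 + 15 + 19 + 16 + 17 + 15 + 20 + 20 + 15 + 22 + 17 + 15 + 18 + 17 + 12) / 21 = 342 / 21 = 16.2857
LCL = c̄ − 3√c̄ = 16.2857 − 3 × 4.0356 = 4.1790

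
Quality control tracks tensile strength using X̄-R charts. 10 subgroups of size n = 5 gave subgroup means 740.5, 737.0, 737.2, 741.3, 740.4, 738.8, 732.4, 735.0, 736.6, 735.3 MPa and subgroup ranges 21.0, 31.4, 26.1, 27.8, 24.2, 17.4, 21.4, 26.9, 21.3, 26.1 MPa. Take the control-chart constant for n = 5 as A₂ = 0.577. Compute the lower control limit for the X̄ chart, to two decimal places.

723.39

X̄̄ = (740.5 + 737.0 + 737.2 + 741.3 + 740.4 + 738.8 + 732.4 + 735.0 + 736.6 + 735.3) / 10 = 7374.5000 / 10 = 737.4500
R̄ = (21.0 + 31.4 + 26.1 + 27.8 + 24.2 + 17.4 + 21.4 + 26.9 + 21.3 + 26.1) / 10 = 243.6000 / 10 = 24.3600
LCL = X̄̄ − A₂·R̄ = 737.4500 − 0.577 × 24.3600 = 723.3943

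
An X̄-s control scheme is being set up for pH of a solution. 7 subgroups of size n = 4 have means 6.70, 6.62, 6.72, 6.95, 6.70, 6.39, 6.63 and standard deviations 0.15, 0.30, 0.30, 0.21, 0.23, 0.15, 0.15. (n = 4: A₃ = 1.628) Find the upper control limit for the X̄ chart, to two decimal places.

X̄̄ = (6.70 + 6.62 + 6.72 + 6.95 + 6.70 + 6.39 + 6.63) / 7 = 6.6729
s̄ = (0.15 + 0.30 + 0.30 + 0.21 + 0.23 + 0.15 + 0.15) / 7 = 0.2129
UCL = X̄̄ + A₃·s̄ = 6.6729 + 1.628 × 0.2129 = 7.0194

7.02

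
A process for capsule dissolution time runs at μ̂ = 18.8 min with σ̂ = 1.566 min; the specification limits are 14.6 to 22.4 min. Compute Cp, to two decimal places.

0.83

Cp = (USL − LSL) / (6σ̂) = (22.4 − 14.6) / (6 × 1.566) = 7.8000 / 9.3960 = 0.8301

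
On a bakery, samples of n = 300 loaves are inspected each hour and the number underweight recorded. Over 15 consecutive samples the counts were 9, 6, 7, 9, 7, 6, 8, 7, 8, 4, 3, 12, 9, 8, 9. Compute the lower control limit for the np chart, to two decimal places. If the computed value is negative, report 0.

0.00

p̄ = Σdᵢ / (k·n) = 112 / (15 × 300) = 0.02489
LCL = np̄ − 3·√(np̄(1−p̄)) = 7.4667 − 3 × 2.6983 = -0.6282 → 0 (negative, so LCL = 0)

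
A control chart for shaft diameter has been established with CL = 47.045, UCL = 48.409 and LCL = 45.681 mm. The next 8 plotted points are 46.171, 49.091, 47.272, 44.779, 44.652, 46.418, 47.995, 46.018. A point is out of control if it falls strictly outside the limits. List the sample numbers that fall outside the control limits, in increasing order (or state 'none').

2, 4, 5

Compare each point to [45.681, 48.409]: sample 2 = 49.091 > UCL; sample 4 = 44.779 < LCL; sample 5 = 44.652 < LCL.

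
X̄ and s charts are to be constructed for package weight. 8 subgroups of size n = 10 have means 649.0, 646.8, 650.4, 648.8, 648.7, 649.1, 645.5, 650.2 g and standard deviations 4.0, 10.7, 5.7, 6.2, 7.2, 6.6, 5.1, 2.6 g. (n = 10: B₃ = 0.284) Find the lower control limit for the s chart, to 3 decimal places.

1.708

s̄ = (4.0 + 10.7 + 5.7 + 6.2 + 7.2 + 6.6 + 5.1 + 2.6) / 8 = 6.0125
LCL_s = B₃·s̄ = 0.284 × 6.0125 = 1.7075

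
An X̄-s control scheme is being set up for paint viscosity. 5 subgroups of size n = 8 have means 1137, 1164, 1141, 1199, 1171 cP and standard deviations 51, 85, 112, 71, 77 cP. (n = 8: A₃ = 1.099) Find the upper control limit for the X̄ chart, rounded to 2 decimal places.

X̄̄ = (1137 + 1164 + 1141 + 1199 + 1171) / 5 = 1162.4000
s̄ = (51 + 85 + 112 + 71 + 77) / 5 = 79.2000
UCL = X̄̄ + A₃·s̄ = 1162.4000 + 1.099 × 79.2000 = 1249.4408

1249.44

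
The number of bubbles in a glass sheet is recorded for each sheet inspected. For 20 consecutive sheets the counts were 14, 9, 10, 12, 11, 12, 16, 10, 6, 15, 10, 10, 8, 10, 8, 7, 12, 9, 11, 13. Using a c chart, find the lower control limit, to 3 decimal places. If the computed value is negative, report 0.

0.860

c̄ = (14 + 9 + 10 + 12 + 11 + 12 + 16 + 10 + 6 + 15 + 10 + 10 + 8 + 10 + 8 + 7 + 12 + 9 + 11 + 13) / 20 = 213 / 20 = 10.6500
LCL = c̄ − 3√c̄ = 10.6500 − 3 × 3.2634 = 0.8597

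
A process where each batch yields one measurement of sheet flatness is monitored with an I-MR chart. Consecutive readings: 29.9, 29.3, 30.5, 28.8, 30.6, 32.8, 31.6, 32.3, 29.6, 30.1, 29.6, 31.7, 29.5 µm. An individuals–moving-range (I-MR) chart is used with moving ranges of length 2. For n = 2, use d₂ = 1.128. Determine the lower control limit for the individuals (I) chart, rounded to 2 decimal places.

X̄ = (29.9 + 29.3 + 30.5 + 28.8 + 30.6 + 32.8 + 31.6 + 32.3 + 29.6 + 30.1 + 29.6 + 31.7 + 29.5) / 13 = 30.4846
Moving ranges: 0.6, 1.2, 1.7, 1.8, 2.2, 1.2, 0.7, 2.7, 0.5, 0.5, 2.1, 2.2; M̄R̄ = 17.4000 / 12 = 1.4500
LCL = X̄ − 3·M̄R̄/d₂ = 30.4846 − 3 × 1.4500 / 1.128 = 26.6282

26.63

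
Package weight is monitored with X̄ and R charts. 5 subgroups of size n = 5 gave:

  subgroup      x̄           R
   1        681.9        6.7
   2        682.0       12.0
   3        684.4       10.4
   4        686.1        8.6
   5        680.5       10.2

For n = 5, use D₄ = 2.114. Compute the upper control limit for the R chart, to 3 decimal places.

R̄ = (6.7 + 12.0 + 10.4 + 8.6 + 10.2) / 5 = 47.9000 / 5 = 9.5800
UCL_R = D₄·R̄ = 2.114 × 9.5800 = 20.2521

20.252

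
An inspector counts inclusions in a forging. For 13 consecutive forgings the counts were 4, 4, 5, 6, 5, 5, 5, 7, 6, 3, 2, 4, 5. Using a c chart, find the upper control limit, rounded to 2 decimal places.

11.19

c̄ = (4 + 4 + 5 + 6 + 5 + 5 + 5 + 7 + 6 + 3 + 2 + 4 + 5) / 13 = 61 / 13 = 4.6923
UCL = c̄ + 3√c̄ = 4.6923 + 3 × √4.6923 = 4.6923 + 3 × 2.1662 = 11.1908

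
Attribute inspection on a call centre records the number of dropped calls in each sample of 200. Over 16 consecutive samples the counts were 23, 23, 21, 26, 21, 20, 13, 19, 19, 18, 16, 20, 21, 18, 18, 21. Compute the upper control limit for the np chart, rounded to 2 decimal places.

p̄ = Σdᵢ / (k·n) = 317 / (16 × 200) = 0.09906
UCL = np̄ + 3·√(np̄(1−p̄)) = 19.8125 + 3 × √(19.8125×0.90094) = 19.8125 + 3 × 4.2249 = 32.4872

32.49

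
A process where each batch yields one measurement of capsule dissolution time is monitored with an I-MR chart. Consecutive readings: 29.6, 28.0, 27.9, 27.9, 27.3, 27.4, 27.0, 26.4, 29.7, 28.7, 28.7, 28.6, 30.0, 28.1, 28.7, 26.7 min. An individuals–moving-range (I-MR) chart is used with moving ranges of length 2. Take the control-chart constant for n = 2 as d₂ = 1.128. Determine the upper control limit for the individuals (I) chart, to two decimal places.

X̄ = (29.6 + 28.0 + 27.9 + 27.9 + 27.3 + 27.4 + 27.0 + 26.4 + 29.7 + 28.7 + 28.7 + 28.6 + 30.0 + 28.1 + 28.7 + 26.7) / 16 = 28.1687
Moving ranges: 1.6, 0.1, 0.0, 0.6, 0.1, 0.4, 0.6, 3.3, 1.0, 0.0, 0.1, 1.4, 1.9, 0.6, 2.0; M̄R̄ = 13.7000 / 15 = 0.9133
UCL = X̄ + 3·M̄R̄/d₂ = 28.1687 + 3 × 0.9133 / 1.128 = 30.5978

30.60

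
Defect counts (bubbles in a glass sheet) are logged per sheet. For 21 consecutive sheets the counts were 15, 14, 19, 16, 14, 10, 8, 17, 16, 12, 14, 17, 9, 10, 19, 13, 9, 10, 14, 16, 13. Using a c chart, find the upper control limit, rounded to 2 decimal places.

c̄ = (15 + 14 + 19 + 16 + 14 + 10 + 8 + 17 + 16 + 12 + 14 + 17 + 9 + 10 + 19 + 13 + 9 + 10 + 14 + 16 + 13) / 21 = 285 / 21 = 13.5714
UCL = c̄ + 3√c̄ = 13.5714 + 3 × √13.5714 = 13.5714 + 3 × 3.6839 = 24.6233

24.62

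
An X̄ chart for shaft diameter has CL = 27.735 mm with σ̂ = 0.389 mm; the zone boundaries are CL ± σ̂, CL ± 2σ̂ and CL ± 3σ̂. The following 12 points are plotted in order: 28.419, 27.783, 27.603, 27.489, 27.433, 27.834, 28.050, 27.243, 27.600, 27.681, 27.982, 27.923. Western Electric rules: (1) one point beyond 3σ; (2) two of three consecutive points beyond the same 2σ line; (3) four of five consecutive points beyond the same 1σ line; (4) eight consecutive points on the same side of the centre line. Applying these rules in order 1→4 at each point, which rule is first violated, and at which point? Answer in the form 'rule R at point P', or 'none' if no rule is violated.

none

Zone of each point (C = within 1σ̂, B = 1σ̂–2σ̂, A = 2σ̂–3σ̂, * = beyond 3σ̂; sign = side of CL): 1:+B, 2:+C, 3:-C, 4:-C, 5:-C, 6:+C, 7:+C, 8:-B, 9:-C, 10:-C, 11:+C, 12:+C
No rule fires across all 12 points.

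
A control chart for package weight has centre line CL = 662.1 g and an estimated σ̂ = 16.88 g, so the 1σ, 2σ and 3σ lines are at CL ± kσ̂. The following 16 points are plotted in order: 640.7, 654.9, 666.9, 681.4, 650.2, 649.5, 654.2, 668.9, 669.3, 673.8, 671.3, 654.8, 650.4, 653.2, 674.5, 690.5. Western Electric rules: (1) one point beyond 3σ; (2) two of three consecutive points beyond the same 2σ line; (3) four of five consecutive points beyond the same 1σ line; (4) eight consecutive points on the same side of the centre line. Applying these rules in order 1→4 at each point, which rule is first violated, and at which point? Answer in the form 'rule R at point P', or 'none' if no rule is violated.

none

Zone of each point (C = within 1σ̂, B = 1σ̂–2σ̂, A = 2σ̂–3σ̂, * = beyond 3σ̂; sign = side of CL): 1:-B, 2:-C, 3:+C, 4:+B, 5:-C, 6:-C, 7:-C, 8:+C, 9:+C, 10:+C, 11:+C, 12:-C, 13:-C, 14:-C, 15:+C, 16:+B
No rule fires across all 16 points.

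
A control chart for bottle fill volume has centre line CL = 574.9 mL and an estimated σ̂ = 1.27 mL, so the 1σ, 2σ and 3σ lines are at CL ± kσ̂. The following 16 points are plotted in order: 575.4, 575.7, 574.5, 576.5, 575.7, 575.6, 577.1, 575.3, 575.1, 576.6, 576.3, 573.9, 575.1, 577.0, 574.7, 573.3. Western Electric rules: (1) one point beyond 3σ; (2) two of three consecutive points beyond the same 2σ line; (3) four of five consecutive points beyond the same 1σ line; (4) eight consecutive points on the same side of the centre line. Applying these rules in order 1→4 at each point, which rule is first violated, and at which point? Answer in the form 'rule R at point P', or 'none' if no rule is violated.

Zone of each point (C = within 1σ̂, B = 1σ̂–2σ̂, A = 2σ̂–3σ̂, * = beyond 3σ̂; sign = side of CL): 1:+C, 2:+C, 3:-C, 4:+B, 5:+C, 6:+C, 7:+B, 8:+C, 9:+C, 10:+B, 11:+B, 12:-C, 13:+C, 14:+B, 15:-C, 16:-B
Rule 4 (eight consecutive points on the same side of the centre line) is satisfied at point 11.

rule 4 at point 11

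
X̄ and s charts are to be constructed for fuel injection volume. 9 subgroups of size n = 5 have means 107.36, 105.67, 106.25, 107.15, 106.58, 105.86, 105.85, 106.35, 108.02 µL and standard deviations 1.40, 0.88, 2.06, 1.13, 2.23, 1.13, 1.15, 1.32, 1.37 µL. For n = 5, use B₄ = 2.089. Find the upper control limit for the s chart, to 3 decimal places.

s̄ = (1.40 + 0.88 + 2.06 + 1.13 + 2.23 + 1.13 + 1.15 + 1.32 + 1.37) / 9 = 1.4078
UCL_s = B₄·s̄ = 2.089 × 1.4078 = 2.9408

2.941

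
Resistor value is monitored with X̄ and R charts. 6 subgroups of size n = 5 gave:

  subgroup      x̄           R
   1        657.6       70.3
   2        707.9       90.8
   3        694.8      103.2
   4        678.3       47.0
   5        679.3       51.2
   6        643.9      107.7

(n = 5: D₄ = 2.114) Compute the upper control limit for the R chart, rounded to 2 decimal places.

165.67

R̄ = (70.3 + 90.8 + 103.2 + 47.0 + 51.2 + 107.7) / 6 = 470.2000 / 6 = 78.3667
UCL_R = D₄·R̄ = 2.114 × 78.3667 = 165.6671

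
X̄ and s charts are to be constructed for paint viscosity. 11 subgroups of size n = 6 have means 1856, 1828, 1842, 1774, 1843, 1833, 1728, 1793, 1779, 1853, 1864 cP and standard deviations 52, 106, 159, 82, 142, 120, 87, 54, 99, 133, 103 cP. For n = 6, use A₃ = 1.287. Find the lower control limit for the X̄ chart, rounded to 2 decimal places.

1684.52

X̄̄ = (1856 + 1828 + 1842 + 1774 + 1843 + 1833 + 1728 + 1793 + 1779 + 1853 + 1864) / 11 = 1817.5455
s̄ = (52 + 106 + 159 + 82 + 142 + 120 + 87 + 54 + 99 + 133 + 103) / 11 = 103.3636
LCL = X̄̄ − A₃·s̄ = 1817.5455 − 1.287 × 103.3636 = 1684.5165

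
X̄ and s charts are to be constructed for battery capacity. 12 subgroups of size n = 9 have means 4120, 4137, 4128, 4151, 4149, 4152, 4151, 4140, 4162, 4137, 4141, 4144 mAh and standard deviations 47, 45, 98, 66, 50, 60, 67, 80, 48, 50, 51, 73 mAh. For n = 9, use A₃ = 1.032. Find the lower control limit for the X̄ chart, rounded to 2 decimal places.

4079.46

X̄̄ = (4120 + 4137 + 4128 + 4151 + 4149 + 4152 + 4151 + 4140 + 4162 + 4137 + 4141 + 4144) / 12 = 4142.6667
s̄ = (47 + 45 + 98 + 66 + 50 + 60 + 67 + 80 + 48 + 50 + 51 + 73) / 12 = 61.2500
LCL = X̄̄ − A₃·s̄ = 4142.6667 − 1.032 × 61.2500 = 4079.4567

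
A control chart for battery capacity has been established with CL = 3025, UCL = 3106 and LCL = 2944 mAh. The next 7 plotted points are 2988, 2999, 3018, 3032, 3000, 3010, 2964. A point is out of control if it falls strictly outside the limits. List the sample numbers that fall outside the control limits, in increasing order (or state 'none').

All 7 points lie within [2944, 3106].

none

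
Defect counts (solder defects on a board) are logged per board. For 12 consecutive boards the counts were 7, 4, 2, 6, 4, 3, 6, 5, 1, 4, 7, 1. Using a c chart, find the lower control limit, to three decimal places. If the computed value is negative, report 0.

0.000

c̄ = (7 + 4 + 2 + 6 + 4 + 3 + 6 + 5 + 1 + 4 + 7 + 1) / 12 = 50 / 12 = 4.1667
LCL = c̄ − 3√c̄ = 4.1667 − 3 × 2.0412 = -1.9571 → 0 (cannot be negative)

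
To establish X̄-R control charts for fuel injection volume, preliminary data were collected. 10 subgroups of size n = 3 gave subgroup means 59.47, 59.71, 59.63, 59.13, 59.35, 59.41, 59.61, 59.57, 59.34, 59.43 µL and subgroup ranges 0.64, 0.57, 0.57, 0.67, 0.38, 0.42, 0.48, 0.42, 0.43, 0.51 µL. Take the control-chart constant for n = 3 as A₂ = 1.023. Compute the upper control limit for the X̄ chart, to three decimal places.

X̄̄ = (59.47 + 59.71 + 59.63 + 59.13 + 59.35 + 59.41 + 59.61 + 59.57 + 59.34 + 59.43) / 10 = 594.6500 / 10 = 59.4650
R̄ = (0.64 + 0.57 + 0.57 + 0.67 + 0.38 + 0.42 + 0.48 + 0.42 + 0.43 + 0.51) / 10 = 5.0900 / 10 = 0.5090
UCL = X̄̄ + A₂·R̄ = 59.4650 + 1.023 × 0.5090 = 59.9857

59.986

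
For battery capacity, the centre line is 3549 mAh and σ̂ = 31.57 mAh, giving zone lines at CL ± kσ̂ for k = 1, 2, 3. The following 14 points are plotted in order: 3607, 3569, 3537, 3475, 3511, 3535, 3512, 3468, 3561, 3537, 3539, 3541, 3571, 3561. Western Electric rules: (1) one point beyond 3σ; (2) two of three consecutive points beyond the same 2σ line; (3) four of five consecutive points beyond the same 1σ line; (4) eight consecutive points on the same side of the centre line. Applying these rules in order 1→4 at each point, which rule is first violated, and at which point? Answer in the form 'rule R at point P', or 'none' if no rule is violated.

Zone of each point (C = within 1σ̂, B = 1σ̂–2σ̂, A = 2σ̂–3σ̂, * = beyond 3σ̂; sign = side of CL): 1:+B, 2:+C, 3:-C, 4:-A, 5:-B, 6:-C, 7:-B, 8:-A, 9:+C, 10:-C, 11:-C, 12:-C, 13:+C, 14:+C
Rule 3 (four of five consecutive points beyond the same 1σ limit) is satisfied at point 8.

rule 3 at point 8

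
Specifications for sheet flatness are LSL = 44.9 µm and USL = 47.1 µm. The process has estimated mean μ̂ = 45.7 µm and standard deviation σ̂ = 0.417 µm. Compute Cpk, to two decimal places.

0.64

Cpu = (USL − μ̂) / (3σ̂) = (47.1 − 45.7) / (3 × 0.417) = 1.1191; Cpl = (μ̂ − LSL) / (3σ̂) = (45.7 − 44.9) / (3 × 0.417) = 0.6395; Cpk = min(Cpu, Cpl) = 0.6395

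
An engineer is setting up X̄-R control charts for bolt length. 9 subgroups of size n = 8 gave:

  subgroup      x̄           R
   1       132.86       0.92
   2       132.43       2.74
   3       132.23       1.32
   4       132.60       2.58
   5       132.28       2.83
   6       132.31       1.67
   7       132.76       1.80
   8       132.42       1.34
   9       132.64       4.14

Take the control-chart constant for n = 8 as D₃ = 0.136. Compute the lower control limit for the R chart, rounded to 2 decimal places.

0.29

R̄ = (0.92 + 2.74 + 1.32 + 2.58 + 2.83 + 1.67 + 1.80 + 1.34 + 4.14) / 9 = 19.3400 / 9 = 2.1489
LCL_R = D₃·R̄ = 0.136 × 2.1489 = 0.2922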